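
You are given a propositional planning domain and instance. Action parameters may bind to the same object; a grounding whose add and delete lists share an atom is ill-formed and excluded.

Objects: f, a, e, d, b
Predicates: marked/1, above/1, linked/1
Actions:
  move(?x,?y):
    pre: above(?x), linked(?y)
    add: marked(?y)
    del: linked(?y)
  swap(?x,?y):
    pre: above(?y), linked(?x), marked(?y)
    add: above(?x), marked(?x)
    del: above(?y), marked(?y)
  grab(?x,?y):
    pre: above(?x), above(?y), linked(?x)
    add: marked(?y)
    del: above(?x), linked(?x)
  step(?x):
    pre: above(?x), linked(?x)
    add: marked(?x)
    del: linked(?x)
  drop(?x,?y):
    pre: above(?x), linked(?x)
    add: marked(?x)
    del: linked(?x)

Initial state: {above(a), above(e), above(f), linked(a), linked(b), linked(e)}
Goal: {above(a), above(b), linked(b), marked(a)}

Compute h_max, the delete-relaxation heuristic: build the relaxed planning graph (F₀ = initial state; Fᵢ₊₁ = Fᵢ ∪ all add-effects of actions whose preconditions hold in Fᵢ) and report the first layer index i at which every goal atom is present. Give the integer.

2

F0 = init (6 atoms)
F1 = F0 ∪ {marked(a), marked(b), marked(e), marked(f)}  (10 atoms)
F2 = F1 ∪ {above(b)}  (11 atoms)
goal ⊆ F2  ⇒  h_max = 2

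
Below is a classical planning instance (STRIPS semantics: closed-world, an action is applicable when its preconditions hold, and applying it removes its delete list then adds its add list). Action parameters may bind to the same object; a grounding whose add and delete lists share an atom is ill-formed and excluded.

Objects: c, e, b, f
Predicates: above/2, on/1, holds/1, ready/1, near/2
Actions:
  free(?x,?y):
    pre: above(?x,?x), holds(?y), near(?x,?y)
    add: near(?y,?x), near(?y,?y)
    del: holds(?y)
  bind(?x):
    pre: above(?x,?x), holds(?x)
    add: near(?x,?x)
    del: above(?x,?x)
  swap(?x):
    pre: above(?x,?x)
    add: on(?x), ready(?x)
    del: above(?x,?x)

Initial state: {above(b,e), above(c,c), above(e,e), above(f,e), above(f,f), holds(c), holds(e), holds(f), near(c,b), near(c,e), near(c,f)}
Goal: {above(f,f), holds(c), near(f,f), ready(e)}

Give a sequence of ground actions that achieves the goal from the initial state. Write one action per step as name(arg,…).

1. free(c,f)  →  {above(b,e), above(c,c), above(e,e), above(f,e), above(f,f), holds(c), holds(e), near(c,b), near(c,e), near(c,f), near(f,c), near(f,f)}
2. swap(e)  →  {above(b,e), above(c,c), above(f,e), above(f,f), holds(c), holds(e), near(c,b), near(c,e), near(c,f), near(f,c), near(f,f), on(e), ready(e)}

free(c,f); swap(e)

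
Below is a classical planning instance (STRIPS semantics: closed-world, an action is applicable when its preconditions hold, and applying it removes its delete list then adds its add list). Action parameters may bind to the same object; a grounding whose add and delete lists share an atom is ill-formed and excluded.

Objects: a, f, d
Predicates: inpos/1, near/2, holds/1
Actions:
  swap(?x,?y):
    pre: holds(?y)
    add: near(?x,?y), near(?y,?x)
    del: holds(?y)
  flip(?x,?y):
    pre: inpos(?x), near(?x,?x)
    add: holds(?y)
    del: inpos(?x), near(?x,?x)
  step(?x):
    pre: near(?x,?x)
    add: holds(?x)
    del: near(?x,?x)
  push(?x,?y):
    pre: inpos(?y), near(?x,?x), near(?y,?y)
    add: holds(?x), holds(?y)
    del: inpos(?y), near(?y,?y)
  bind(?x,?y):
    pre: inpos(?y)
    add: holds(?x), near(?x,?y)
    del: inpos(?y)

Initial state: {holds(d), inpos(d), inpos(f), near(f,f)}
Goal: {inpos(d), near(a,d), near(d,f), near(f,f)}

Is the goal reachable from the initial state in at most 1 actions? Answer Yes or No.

No

1. swap(a,d)  →  {inpos(d), inpos(f), near(a,d), near(d,a), near(f,f)}
2. bind(d,f)  →  {holds(d), inpos(d), near(a,d), near(d,a), near(d,f), near(f,f)}
optimal plan length = 2; 2 > 1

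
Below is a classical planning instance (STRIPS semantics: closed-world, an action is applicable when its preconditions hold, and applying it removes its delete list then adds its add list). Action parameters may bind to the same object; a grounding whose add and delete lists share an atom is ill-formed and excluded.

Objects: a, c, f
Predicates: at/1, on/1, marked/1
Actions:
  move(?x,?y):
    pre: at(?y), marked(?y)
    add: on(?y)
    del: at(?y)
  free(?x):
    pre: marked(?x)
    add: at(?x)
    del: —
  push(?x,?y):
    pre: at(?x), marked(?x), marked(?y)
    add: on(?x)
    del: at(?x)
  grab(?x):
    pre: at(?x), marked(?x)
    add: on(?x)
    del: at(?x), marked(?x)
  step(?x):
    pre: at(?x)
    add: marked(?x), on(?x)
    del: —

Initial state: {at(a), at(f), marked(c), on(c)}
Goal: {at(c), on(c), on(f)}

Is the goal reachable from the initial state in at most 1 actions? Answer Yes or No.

No

1. free(c)  →  {at(a), at(c), at(f), marked(c), on(c)}
2. step(f)  →  {at(a), at(c), at(f), marked(c), marked(f), on(c), on(f)}
optimal plan length = 2; 2 > 1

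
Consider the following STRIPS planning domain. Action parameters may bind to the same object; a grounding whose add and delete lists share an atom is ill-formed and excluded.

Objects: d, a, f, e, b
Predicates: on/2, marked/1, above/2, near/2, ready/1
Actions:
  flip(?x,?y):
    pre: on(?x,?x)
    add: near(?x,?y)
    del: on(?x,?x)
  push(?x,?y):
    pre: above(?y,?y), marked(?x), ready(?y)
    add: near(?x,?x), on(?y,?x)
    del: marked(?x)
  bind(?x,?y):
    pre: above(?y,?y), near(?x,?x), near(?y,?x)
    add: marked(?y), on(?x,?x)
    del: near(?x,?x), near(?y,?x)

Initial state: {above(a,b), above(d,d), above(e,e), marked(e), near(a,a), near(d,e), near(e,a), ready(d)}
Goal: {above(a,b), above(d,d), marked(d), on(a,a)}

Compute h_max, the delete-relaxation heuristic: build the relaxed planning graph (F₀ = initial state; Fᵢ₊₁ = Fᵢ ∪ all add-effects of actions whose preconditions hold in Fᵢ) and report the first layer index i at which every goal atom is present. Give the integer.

F0 = init (8 atoms)
F1 = F0 ∪ {near(e,e), on(a,a), on(d,e)}  (11 atoms)
F2 = F1 ∪ {marked(d), near(a,b), near(a,d), near(a,e), near(a,f), on(e,e)}  (17 atoms)
goal ⊆ F2  ⇒  h_max = 2

2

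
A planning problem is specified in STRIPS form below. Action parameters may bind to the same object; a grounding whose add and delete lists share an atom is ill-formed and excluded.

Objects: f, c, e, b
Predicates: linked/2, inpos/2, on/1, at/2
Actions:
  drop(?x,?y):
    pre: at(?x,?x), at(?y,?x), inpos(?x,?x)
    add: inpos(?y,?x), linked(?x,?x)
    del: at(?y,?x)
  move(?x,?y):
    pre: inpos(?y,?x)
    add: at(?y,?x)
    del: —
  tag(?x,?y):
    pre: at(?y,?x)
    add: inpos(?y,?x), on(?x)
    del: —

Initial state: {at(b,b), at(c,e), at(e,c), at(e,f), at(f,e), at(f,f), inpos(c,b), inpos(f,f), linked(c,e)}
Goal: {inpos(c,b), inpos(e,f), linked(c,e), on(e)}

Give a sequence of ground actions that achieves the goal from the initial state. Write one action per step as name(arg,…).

drop(f,e); tag(e,f)

1. drop(f,e)  →  {at(b,b), at(c,e), at(e,c), at(f,e), at(f,f), inpos(c,b), inpos(e,f), inpos(f,f), linked(c,e), linked(f,f)}
2. tag(e,f)  →  {at(b,b), at(c,e), at(e,c), at(f,e), at(f,f), inpos(c,b), inpos(e,f), inpos(f,e), inpos(f,f), linked(c,e), linked(f,f), on(e)}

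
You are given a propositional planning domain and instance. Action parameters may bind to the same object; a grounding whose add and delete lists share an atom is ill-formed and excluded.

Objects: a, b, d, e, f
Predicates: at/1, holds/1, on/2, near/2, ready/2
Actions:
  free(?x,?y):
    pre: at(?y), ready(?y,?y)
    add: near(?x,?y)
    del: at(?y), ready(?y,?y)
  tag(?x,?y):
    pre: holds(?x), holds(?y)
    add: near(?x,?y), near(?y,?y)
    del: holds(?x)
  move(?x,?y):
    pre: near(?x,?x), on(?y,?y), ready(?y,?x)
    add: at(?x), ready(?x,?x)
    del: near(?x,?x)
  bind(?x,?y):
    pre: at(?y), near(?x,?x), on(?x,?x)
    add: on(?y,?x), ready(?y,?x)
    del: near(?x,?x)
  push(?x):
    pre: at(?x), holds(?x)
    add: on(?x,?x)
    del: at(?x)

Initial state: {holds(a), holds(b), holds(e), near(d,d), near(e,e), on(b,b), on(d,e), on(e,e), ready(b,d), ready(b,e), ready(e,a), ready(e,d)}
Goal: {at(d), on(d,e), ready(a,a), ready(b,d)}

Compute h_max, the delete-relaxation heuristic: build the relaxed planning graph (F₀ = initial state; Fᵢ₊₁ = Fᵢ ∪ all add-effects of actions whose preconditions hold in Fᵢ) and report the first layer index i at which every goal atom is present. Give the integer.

F0 = init (12 atoms)
F1 = F0 ∪ {at(d), at(e), near(a,a), near(a,b), near(a,e), near(b,a), near(b,b), near(b,e), near(e,a), near(e,b), ready(d,d), ready(e,e)}  (24 atoms)
F2 = F1 ∪ {at(a), near(a,d), near(b,d), near(d,e), near(e,d), near(f,d), near(f,e), on(d,b), on(e,b), ready(a,a), ready(d,b), ready(d,e), ready(e,b)}  (37 atoms)
goal ⊆ F2  ⇒  h_max = 2

2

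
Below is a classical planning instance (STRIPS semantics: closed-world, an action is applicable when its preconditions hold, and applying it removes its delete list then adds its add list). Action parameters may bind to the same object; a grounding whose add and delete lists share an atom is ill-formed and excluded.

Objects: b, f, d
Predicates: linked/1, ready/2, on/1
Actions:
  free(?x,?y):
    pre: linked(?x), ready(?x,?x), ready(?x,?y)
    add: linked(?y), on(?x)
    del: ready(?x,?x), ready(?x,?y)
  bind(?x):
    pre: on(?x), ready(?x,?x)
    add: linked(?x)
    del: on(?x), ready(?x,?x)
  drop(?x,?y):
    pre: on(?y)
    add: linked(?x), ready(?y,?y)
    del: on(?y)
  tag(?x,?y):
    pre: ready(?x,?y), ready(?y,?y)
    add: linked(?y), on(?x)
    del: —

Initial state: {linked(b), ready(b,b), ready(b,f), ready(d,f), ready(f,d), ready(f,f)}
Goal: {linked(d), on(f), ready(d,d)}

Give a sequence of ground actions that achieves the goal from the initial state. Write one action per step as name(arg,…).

1. tag(f,f)  →  {linked(b), linked(f), on(f), ready(b,b), ready(b,f), ready(d,f), ready(f,d), ready(f,f)}
2. tag(d,f)  →  {linked(b), linked(f), on(d), on(f), ready(b,b), ready(b,f), ready(d,f), ready(f,d), ready(f,f)}
3. drop(d,d)  →  {linked(b), linked(d), linked(f), on(f), ready(b,b), ready(b,f), ready(d,d), ready(d,f), ready(f,d), ready(f,f)}

tag(f,f); tag(d,f); drop(d,d)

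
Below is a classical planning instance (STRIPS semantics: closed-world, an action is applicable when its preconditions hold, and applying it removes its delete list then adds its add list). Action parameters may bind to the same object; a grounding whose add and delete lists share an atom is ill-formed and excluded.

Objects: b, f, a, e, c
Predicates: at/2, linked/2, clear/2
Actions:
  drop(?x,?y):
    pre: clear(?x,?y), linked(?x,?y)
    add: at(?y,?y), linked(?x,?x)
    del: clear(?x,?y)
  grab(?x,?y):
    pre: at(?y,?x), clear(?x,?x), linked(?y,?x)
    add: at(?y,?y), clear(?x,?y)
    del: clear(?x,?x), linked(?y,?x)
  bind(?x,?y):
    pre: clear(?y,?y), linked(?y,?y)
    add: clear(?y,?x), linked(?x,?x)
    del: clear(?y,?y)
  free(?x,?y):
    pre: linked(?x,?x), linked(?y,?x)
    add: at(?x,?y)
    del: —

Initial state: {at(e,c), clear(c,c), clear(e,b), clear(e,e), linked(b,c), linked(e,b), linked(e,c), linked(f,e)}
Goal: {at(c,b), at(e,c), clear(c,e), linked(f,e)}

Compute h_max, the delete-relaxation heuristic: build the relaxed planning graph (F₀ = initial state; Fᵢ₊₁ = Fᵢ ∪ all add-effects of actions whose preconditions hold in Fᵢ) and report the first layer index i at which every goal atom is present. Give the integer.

3

F0 = init (8 atoms)
F1 = F0 ∪ {at(b,b), at(e,e), clear(c,e), linked(e,e)}  (12 atoms)
F2 = F1 ∪ {at(e,f), clear(e,a), clear(e,c), clear(e,f), linked(a,a), linked(b,b), linked(c,c), linked(f,f)}  (20 atoms)
F3 = F2 ∪ {at(a,a), at(b,e), at(c,b), at(c,c), at(c,e), at(f,f), clear(c,a), clear(c,b), clear(c,f)}  (29 atoms)
goal ⊆ F3  ⇒  h_max = 3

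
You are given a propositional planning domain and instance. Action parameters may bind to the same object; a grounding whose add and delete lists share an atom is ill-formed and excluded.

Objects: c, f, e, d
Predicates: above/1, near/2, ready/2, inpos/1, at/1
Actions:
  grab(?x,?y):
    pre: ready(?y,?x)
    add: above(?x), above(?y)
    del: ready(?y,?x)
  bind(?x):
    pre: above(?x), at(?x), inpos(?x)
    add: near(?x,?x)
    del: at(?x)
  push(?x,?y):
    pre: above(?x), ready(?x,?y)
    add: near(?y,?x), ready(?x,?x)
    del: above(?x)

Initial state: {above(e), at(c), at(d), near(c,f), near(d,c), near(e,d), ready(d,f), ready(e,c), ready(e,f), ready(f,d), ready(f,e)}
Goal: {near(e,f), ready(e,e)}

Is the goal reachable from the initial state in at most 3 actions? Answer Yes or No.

Yes

1. grab(f,e)  →  {above(e), above(f), at(c), at(d), near(c,f), near(d,c), near(e,d), ready(d,f), ready(e,c), ready(f,d), ready(f,e)}
2. push(f,e)  →  {above(e), at(c), at(d), near(c,f), near(d,c), near(e,d), near(e,f), ready(d,f), ready(e,c), ready(f,d), ready(f,e), ready(f,f)}
3. push(e,c)  →  {at(c), at(d), near(c,e), near(c,f), near(d,c), near(e,d), near(e,f), ready(d,f), ready(e,c), ready(e,e), ready(f,d), ready(f,e), ready(f,f)}
optimal plan length = 3; 3 ≤ 3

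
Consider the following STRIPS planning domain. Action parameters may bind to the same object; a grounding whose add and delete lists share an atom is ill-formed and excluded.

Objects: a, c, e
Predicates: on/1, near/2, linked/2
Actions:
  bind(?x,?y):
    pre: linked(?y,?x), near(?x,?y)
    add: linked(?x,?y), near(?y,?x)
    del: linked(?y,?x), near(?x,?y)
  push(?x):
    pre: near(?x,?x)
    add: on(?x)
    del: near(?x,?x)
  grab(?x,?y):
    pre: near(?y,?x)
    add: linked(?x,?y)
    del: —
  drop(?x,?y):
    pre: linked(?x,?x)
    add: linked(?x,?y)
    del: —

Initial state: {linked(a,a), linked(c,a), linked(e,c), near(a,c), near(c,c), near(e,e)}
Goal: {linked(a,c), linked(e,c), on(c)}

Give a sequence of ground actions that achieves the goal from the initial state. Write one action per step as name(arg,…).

bind(a,c); push(c)

1. bind(a,c)  →  {linked(a,a), linked(a,c), linked(e,c), near(c,a), near(c,c), near(e,e)}
2. push(c)  →  {linked(a,a), linked(a,c), linked(e,c), near(c,a), near(e,e), on(c)}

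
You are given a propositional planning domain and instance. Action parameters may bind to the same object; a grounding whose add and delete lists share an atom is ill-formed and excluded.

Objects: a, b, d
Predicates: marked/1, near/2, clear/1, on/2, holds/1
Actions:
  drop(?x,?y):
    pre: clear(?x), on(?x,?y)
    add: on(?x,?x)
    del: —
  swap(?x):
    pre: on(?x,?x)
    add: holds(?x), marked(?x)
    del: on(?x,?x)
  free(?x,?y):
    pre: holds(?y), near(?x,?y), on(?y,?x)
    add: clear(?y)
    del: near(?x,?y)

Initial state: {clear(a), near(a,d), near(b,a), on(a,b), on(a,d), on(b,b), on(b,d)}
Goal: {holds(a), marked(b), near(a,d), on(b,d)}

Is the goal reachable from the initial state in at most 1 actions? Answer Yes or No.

1. drop(a,b)  →  {clear(a), near(a,d), near(b,a), on(a,a), on(a,b), on(a,d), on(b,b), on(b,d)}
2. swap(a)  →  {clear(a), holds(a), marked(a), near(a,d), near(b,a), on(a,b), on(a,d), on(b,b), on(b,d)}
3. swap(b)  →  {clear(a), holds(a), holds(b), marked(a), marked(b), near(a,d), near(b,a), on(a,b), on(a,d), on(b,d)}
optimal plan length = 3; 3 > 1

No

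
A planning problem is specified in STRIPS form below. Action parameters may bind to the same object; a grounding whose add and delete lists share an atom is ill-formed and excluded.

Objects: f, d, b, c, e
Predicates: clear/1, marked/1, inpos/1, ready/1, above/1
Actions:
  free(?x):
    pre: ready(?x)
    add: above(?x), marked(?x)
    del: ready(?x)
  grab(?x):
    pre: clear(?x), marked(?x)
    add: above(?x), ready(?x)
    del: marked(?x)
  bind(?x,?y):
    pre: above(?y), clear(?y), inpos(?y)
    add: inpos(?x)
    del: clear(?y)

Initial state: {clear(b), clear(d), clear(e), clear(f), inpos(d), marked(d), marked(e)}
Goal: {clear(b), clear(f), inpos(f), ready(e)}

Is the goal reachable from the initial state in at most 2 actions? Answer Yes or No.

1. grab(d)  →  {above(d), clear(b), clear(d), clear(e), clear(f), inpos(d), marked(e), ready(d)}
2. grab(e)  →  {above(d), above(e), clear(b), clear(d), clear(e), clear(f), inpos(d), ready(d), ready(e)}
3. bind(f,d)  →  {above(d), above(e), clear(b), clear(e), clear(f), inpos(d), inpos(f), ready(d), ready(e)}
optimal plan length = 3; 3 > 2

No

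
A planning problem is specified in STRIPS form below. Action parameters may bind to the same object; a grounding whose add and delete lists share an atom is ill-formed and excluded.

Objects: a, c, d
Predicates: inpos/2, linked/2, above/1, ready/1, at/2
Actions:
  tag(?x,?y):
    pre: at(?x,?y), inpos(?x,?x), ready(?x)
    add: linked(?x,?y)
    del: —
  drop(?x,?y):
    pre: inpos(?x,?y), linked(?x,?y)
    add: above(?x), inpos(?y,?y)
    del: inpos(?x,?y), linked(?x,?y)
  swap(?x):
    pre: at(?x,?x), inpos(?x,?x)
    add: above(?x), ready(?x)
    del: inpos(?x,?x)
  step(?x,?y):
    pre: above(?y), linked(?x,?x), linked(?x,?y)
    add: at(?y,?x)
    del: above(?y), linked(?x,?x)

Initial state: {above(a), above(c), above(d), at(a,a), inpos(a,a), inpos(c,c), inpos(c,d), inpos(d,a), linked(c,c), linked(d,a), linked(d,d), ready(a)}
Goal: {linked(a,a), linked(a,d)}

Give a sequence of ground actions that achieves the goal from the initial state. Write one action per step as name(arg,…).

1. tag(a,a)  →  {above(a), above(c), above(d), at(a,a), inpos(a,a), inpos(c,c), inpos(c,d), inpos(d,a), linked(a,a), linked(c,c), linked(d,a), linked(d,d), ready(a)}
2. step(d,a)  →  {above(c), above(d), at(a,a), at(a,d), inpos(a,a), inpos(c,c), inpos(c,d), inpos(d,a), linked(a,a), linked(c,c), linked(d,a), ready(a)}
3. tag(a,d)  →  {above(c), above(d), at(a,a), at(a,d), inpos(a,a), inpos(c,c), inpos(c,d), inpos(d,a), linked(a,a), linked(a,d), linked(c,c), linked(d,a), ready(a)}

tag(a,a); step(d,a); tag(a,d)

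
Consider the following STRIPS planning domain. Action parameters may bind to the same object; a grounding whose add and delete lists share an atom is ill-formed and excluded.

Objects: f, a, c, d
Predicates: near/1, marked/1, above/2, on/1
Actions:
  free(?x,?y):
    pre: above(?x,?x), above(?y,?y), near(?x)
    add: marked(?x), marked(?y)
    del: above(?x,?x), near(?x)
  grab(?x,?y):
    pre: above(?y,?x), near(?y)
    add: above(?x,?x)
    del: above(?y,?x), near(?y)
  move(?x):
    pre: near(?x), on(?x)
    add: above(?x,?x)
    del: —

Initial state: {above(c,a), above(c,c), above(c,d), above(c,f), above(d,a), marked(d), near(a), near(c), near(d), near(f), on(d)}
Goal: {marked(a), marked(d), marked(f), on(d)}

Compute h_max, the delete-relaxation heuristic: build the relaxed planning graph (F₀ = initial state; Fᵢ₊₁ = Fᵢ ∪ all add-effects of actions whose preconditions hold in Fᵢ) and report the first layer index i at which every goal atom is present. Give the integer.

2

F0 = init (11 atoms)
F1 = F0 ∪ {above(a,a), above(d,d), above(f,f), marked(c)}  (15 atoms)
F2 = F1 ∪ {marked(a), marked(f)}  (17 atoms)
goal ⊆ F2  ⇒  h_max = 2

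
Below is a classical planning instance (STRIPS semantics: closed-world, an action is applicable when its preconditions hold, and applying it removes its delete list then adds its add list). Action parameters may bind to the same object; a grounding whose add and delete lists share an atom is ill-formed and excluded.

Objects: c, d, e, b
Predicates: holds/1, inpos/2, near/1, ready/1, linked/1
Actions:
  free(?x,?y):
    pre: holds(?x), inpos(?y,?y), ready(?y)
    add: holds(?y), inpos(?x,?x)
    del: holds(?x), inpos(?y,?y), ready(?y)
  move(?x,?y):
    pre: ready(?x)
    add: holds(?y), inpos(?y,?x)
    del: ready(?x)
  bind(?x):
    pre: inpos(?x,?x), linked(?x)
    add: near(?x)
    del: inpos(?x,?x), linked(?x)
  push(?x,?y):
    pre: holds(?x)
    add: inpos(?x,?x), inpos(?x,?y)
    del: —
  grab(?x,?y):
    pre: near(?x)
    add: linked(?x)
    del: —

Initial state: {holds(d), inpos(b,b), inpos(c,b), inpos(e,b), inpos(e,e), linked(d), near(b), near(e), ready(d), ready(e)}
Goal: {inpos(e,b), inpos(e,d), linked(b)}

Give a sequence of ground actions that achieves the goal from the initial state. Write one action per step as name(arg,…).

1. move(d,e)  →  {holds(d), holds(e), inpos(b,b), inpos(c,b), inpos(e,b), inpos(e,d), inpos(e,e), linked(d), near(b), near(e), ready(e)}
2. grab(b,c)  →  {holds(d), holds(e), inpos(b,b), inpos(c,b), inpos(e,b), inpos(e,d), inpos(e,e), linked(b), linked(d), near(b), near(e), ready(e)}

move(d,e); grab(b,c)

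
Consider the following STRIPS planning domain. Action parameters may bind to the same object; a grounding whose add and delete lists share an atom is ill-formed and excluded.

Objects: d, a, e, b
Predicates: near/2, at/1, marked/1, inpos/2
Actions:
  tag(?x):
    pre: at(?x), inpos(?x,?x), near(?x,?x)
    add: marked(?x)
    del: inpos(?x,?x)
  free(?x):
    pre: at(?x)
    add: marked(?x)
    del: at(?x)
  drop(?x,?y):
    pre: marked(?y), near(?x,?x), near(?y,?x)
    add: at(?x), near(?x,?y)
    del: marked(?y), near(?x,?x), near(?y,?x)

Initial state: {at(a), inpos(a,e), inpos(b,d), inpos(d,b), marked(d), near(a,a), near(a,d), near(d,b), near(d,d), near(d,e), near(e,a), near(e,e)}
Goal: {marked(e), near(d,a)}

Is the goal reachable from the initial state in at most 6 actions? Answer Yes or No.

Yes

1. free(a)  →  {inpos(a,e), inpos(b,d), inpos(d,b), marked(a), marked(d), near(a,a), near(a,d), near(d,b), near(d,d), near(d,e), near(e,a), near(e,e)}
2. drop(d,a)  →  {at(d), inpos(a,e), inpos(b,d), inpos(d,b), marked(d), near(a,a), near(d,a), near(d,b), near(d,e), near(e,a), near(e,e)}
3. drop(e,d)  →  {at(d), at(e), inpos(a,e), inpos(b,d), inpos(d,b), near(a,a), near(d,a), near(d,b), near(e,a), near(e,d)}
4. free(e)  →  {at(d), inpos(a,e), inpos(b,d), inpos(d,b), marked(e), near(a,a), near(d,a), near(d,b), near(e,a), near(e,d)}
optimal plan length = 4; 4 ≤ 6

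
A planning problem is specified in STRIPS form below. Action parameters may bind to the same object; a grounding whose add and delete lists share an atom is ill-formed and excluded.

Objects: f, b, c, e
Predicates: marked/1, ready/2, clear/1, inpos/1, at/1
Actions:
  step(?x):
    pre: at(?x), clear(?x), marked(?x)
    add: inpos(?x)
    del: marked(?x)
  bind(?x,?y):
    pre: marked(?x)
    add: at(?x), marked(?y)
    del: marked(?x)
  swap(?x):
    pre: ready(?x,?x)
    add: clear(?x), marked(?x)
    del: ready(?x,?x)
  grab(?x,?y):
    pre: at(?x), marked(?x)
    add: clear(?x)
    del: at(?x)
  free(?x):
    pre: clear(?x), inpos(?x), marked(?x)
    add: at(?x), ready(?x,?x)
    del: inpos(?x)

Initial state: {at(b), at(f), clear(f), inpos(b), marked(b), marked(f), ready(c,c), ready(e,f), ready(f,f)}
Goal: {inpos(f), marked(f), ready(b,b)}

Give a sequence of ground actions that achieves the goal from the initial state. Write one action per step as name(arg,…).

1. step(f)  →  {at(b), at(f), clear(f), inpos(b), inpos(f), marked(b), ready(c,c), ready(e,f), ready(f,f)}
2. swap(f)  →  {at(b), at(f), clear(f), inpos(b), inpos(f), marked(b), marked(f), ready(c,c), ready(e,f)}
3. grab(b,f)  →  {at(f), clear(b), clear(f), inpos(b), inpos(f), marked(b), marked(f), ready(c,c), ready(e,f)}
4. free(b)  →  {at(b), at(f), clear(b), clear(f), inpos(f), marked(b), marked(f), ready(b,b), ready(c,c), ready(e,f)}

step(f); swap(f); grab(b,f); free(b)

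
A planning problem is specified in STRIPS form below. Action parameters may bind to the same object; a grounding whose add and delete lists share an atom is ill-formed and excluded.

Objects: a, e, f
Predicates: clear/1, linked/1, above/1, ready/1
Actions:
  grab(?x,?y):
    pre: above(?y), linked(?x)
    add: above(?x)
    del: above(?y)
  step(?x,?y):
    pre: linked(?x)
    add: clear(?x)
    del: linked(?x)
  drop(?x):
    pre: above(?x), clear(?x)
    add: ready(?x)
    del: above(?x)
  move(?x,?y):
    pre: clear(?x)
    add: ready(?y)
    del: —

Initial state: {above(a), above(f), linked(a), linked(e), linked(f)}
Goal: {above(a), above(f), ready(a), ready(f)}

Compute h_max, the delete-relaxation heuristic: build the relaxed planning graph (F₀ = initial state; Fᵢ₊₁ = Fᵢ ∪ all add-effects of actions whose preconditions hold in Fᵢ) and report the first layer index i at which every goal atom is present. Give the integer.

2

F0 = init (5 atoms)
F1 = F0 ∪ {above(e), clear(a), clear(e), clear(f)}  (9 atoms)
F2 = F1 ∪ {ready(a), ready(e), ready(f)}  (12 atoms)
goal ⊆ F2  ⇒  h_max = 2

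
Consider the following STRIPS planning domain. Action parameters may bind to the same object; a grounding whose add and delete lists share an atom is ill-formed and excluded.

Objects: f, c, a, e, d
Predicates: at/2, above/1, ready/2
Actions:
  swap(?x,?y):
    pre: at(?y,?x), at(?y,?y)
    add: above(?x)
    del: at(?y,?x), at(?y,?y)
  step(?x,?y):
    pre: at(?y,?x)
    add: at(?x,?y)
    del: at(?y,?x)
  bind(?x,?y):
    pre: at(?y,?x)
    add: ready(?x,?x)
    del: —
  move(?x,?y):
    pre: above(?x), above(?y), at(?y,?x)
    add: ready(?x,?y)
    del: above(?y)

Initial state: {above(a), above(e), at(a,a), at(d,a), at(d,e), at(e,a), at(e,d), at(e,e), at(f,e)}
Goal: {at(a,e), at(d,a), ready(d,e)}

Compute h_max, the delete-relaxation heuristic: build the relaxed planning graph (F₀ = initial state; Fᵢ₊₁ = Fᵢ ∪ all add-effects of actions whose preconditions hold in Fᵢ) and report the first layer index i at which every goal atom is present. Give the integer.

F0 = init (9 atoms)
F1 = F0 ∪ {above(d), at(a,d), at(a,e), at(e,f), ready(a,a), ready(a,e), ready(d,d), ready(e,e)}  (17 atoms)
F2 = F1 ∪ {above(f), ready(a,d), ready(d,a), ready(d,e), ready(e,a), ready(e,d), ready(f,f)}  (24 atoms)
goal ⊆ F2  ⇒  h_max = 2

2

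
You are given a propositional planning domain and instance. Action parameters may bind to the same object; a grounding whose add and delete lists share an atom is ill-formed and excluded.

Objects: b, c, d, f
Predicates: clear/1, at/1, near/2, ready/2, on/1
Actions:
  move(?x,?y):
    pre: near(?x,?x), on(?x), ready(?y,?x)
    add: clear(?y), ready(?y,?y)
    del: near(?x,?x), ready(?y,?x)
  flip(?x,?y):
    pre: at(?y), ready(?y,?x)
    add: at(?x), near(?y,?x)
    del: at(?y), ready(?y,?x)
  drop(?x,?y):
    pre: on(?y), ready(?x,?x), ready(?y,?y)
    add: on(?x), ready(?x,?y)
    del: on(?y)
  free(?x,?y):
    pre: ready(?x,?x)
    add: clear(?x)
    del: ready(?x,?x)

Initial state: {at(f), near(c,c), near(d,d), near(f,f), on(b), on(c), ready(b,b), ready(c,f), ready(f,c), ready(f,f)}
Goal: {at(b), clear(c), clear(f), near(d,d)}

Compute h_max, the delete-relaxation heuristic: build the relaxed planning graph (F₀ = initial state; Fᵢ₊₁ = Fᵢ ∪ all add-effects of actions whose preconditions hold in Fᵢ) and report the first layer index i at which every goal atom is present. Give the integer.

F0 = init (10 atoms)
F1 = F0 ∪ {at(c), clear(b), clear(f), near(f,c), on(f), ready(f,b)}  (16 atoms)
F2 = F1 ∪ {at(b), clear(c), near(c,f), near(f,b), ready(b,f), ready(c,c)}  (22 atoms)
goal ⊆ F2  ⇒  h_max = 2

2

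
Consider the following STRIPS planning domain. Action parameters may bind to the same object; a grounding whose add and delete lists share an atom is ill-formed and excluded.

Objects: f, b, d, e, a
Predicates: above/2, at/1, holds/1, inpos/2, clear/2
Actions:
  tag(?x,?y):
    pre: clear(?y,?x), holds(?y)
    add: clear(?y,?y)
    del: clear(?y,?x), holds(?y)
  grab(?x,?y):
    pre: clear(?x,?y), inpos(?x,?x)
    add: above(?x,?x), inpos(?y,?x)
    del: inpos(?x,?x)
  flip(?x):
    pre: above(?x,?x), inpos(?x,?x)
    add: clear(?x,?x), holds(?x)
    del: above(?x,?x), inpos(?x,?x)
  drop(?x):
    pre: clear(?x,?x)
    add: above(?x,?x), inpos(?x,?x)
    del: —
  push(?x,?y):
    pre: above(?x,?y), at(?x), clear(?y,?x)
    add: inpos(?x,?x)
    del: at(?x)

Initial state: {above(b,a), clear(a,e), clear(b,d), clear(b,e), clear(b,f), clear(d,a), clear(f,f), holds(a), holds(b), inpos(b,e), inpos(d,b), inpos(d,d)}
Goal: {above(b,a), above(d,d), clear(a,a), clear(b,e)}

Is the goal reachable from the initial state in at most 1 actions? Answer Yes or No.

1. tag(e,a)  →  {above(b,a), clear(a,a), clear(b,d), clear(b,e), clear(b,f), clear(d,a), clear(f,f), holds(b), inpos(b,e), inpos(d,b), inpos(d,d)}
2. grab(d,a)  →  {above(b,a), above(d,d), clear(a,a), clear(b,d), clear(b,e), clear(b,f), clear(d,a), clear(f,f), holds(b), inpos(a,d), inpos(b,e), inpos(d,b)}
optimal plan length = 2; 2 > 1

No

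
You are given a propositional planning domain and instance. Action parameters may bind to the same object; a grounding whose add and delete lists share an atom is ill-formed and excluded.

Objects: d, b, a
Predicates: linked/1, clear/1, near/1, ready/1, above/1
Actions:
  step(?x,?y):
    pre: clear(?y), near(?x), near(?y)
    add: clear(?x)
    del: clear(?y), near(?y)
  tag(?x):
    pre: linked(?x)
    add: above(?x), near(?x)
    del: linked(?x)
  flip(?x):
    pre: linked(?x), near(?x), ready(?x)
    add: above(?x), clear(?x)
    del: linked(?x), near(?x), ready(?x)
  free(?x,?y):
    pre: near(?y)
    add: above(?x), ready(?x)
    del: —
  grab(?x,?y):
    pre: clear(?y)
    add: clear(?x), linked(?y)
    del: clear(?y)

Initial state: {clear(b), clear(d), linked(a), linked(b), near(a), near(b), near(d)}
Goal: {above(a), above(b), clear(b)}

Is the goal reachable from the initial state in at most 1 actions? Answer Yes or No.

No

1. tag(b)  →  {above(b), clear(b), clear(d), linked(a), near(a), near(b), near(d)}
2. tag(a)  →  {above(a), above(b), clear(b), clear(d), near(a), near(b), near(d)}
optimal plan length = 2; 2 > 1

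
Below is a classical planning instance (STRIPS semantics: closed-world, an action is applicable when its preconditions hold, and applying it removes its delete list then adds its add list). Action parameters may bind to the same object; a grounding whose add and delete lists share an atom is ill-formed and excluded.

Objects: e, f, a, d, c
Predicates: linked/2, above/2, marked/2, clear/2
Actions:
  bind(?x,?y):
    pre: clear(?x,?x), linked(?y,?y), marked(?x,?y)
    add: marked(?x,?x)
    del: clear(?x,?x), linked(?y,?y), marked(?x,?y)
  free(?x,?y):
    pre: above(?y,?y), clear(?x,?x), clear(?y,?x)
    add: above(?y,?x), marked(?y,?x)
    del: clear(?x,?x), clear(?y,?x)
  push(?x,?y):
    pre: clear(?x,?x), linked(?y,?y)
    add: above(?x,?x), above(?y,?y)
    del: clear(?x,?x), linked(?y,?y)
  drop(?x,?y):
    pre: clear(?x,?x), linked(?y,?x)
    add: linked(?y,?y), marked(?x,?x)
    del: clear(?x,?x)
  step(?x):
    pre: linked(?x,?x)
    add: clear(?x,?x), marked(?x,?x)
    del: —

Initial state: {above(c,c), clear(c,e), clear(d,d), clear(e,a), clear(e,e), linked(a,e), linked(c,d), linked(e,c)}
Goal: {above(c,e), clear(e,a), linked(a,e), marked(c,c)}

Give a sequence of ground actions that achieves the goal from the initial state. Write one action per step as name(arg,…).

1. free(e,c)  →  {above(c,c), above(c,e), clear(d,d), clear(e,a), linked(a,e), linked(c,d), linked(e,c), marked(c,e)}
2. drop(d,c)  →  {above(c,c), above(c,e), clear(e,a), linked(a,e), linked(c,c), linked(c,d), linked(e,c), marked(c,e), marked(d,d)}
3. step(c)  →  {above(c,c), above(c,e), clear(c,c), clear(e,a), linked(a,e), linked(c,c), linked(c,d), linked(e,c), marked(c,c), marked(c,e), marked(d,d)}

free(e,c); drop(d,c); step(c)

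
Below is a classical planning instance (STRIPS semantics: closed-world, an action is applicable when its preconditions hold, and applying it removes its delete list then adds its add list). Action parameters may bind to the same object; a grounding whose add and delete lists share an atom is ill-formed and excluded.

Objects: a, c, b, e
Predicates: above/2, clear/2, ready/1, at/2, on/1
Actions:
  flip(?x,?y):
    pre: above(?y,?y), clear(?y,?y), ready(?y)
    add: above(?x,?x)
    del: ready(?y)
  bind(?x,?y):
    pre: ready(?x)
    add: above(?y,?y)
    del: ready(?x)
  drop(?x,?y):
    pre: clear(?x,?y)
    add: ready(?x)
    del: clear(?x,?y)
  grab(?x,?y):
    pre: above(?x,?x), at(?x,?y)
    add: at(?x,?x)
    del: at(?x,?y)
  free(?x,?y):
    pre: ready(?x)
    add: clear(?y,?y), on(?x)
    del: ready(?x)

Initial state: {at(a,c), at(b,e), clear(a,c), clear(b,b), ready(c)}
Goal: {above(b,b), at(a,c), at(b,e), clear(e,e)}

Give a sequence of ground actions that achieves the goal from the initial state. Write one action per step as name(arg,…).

bind(c,b); drop(a,c); free(a,e)

1. bind(c,b)  →  {above(b,b), at(a,c), at(b,e), clear(a,c), clear(b,b)}
2. drop(a,c)  →  {above(b,b), at(a,c), at(b,e), clear(b,b), ready(a)}
3. free(a,e)  →  {above(b,b), at(a,c), at(b,e), clear(b,b), clear(e,e), on(a)}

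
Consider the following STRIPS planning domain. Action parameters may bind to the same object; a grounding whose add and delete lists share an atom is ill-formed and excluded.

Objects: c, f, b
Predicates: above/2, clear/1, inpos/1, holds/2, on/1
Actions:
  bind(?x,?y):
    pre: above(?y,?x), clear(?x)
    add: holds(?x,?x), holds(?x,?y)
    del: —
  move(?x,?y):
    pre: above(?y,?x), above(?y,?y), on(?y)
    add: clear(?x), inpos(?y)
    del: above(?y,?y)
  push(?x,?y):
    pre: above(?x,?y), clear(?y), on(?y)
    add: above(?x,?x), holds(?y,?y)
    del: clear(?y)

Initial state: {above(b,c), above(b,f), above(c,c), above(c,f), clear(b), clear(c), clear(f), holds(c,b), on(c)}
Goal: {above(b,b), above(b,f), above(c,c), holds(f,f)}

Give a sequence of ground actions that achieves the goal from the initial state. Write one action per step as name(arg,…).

1. bind(f,c)  →  {above(b,c), above(b,f), above(c,c), above(c,f), clear(b), clear(c), clear(f), holds(c,b), holds(f,c), holds(f,f), on(c)}
2. push(b,c)  →  {above(b,b), above(b,c), above(b,f), above(c,c), above(c,f), clear(b), clear(f), holds(c,b), holds(c,c), holds(f,c), holds(f,f), on(c)}

bind(f,c); push(b,c)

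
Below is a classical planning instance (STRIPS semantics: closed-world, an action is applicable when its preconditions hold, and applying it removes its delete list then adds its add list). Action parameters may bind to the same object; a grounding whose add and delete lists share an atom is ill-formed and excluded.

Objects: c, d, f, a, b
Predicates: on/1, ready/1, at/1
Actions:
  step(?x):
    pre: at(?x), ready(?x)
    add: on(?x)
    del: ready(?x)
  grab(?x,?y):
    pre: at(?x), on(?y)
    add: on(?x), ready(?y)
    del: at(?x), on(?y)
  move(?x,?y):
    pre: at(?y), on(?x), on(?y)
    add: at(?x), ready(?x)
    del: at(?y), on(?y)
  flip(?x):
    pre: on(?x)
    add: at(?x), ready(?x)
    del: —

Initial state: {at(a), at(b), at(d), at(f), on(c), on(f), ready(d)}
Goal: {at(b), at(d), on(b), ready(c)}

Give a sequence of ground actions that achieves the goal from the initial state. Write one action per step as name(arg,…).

grab(b,c); move(b,f)

1. grab(b,c)  →  {at(a), at(d), at(f), on(b), on(f), ready(c), ready(d)}
2. move(b,f)  →  {at(a), at(b), at(d), on(b), ready(b), ready(c), ready(d)}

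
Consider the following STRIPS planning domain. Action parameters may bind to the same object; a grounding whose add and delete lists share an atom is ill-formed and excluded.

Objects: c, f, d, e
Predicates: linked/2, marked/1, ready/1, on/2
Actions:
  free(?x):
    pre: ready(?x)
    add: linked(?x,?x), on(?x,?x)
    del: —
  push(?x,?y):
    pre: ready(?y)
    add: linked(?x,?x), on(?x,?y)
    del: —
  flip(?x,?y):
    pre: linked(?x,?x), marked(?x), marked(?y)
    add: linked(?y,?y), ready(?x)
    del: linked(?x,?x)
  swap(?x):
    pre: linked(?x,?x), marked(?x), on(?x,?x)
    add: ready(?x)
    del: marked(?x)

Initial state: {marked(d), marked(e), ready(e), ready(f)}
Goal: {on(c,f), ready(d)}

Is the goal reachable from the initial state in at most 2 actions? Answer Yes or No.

No

1. push(c,f)  →  {linked(c,c), marked(d), marked(e), on(c,f), ready(e), ready(f)}
2. push(d,f)  →  {linked(c,c), linked(d,d), marked(d), marked(e), on(c,f), on(d,f), ready(e), ready(f)}
3. flip(d,e)  →  {linked(c,c), linked(e,e), marked(d), marked(e), on(c,f), on(d,f), ready(d), ready(e), ready(f)}
optimal plan length = 3; 3 > 2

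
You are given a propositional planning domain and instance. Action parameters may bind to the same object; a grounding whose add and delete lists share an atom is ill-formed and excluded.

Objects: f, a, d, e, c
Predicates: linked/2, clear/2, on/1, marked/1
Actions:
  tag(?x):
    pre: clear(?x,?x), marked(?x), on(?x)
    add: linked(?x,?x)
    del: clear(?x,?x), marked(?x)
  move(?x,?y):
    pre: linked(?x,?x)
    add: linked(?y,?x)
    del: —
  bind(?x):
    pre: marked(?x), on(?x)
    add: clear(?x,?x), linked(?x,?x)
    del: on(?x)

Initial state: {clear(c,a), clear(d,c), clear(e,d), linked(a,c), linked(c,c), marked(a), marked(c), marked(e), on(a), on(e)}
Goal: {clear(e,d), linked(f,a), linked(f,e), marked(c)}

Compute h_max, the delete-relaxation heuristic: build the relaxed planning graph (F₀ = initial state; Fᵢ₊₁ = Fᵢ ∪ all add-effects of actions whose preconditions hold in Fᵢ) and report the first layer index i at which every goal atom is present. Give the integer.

F0 = init (10 atoms)
F1 = F0 ∪ {clear(a,a), clear(e,e), linked(a,a), linked(d,c), linked(e,c), linked(e,e), linked(f,c)}  (17 atoms)
F2 = F1 ∪ {linked(a,e), linked(c,a), linked(c,e), linked(d,a), linked(d,e), linked(e,a), linked(f,a), linked(f,e)}  (25 atoms)
goal ⊆ F2  ⇒  h_max = 2

2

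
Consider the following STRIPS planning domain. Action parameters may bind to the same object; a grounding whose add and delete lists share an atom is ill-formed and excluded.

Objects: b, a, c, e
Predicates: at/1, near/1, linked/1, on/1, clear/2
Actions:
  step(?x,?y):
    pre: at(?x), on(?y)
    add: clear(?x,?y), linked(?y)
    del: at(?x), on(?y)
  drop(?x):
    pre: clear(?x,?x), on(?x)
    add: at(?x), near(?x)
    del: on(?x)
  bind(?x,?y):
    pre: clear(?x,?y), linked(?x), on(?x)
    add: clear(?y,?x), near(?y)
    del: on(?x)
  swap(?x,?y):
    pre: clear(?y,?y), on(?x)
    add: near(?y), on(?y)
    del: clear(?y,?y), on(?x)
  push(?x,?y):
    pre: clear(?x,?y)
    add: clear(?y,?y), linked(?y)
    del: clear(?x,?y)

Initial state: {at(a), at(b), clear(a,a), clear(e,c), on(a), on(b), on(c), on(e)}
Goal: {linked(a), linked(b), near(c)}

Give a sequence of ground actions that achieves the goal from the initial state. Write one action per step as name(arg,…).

step(b,b); step(a,a); push(e,c); drop(c)

1. step(b,b)  →  {at(a), clear(a,a), clear(b,b), clear(e,c), linked(b), on(a), on(c), on(e)}
2. step(a,a)  →  {clear(a,a), clear(b,b), clear(e,c), linked(a), linked(b), on(c), on(e)}
3. push(e,c)  →  {clear(a,a), clear(b,b), clear(c,c), linked(a), linked(b), linked(c), on(c), on(e)}
4. drop(c)  →  {at(c), clear(a,a), clear(b,b), clear(c,c), linked(a), linked(b), linked(c), near(c), on(e)}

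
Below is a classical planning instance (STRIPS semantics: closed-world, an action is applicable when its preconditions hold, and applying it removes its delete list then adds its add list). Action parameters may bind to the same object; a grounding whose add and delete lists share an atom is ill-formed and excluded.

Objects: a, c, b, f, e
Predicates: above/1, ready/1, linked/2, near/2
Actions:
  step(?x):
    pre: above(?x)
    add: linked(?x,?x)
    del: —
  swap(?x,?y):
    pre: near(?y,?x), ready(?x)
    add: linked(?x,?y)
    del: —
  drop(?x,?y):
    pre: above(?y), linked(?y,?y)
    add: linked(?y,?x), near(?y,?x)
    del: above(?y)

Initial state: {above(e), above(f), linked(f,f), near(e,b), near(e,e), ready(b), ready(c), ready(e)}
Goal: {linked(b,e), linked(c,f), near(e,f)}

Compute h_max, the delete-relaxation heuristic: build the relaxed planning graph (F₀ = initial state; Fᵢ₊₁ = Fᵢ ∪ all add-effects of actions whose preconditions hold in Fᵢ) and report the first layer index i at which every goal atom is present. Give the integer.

2

F0 = init (8 atoms)
F1 = F0 ∪ {linked(b,e), linked(e,e), linked(f,a), linked(f,b), linked(f,c), linked(f,e), near(f,a), near(f,b), near(f,c), near(f,e), near(f,f)}  (19 atoms)
F2 = F1 ∪ {linked(b,f), linked(c,f), linked(e,a), linked(e,b), linked(e,c), linked(e,f), near(e,a), near(e,c), near(e,f)}  (28 atoms)
goal ⊆ F2  ⇒  h_max = 2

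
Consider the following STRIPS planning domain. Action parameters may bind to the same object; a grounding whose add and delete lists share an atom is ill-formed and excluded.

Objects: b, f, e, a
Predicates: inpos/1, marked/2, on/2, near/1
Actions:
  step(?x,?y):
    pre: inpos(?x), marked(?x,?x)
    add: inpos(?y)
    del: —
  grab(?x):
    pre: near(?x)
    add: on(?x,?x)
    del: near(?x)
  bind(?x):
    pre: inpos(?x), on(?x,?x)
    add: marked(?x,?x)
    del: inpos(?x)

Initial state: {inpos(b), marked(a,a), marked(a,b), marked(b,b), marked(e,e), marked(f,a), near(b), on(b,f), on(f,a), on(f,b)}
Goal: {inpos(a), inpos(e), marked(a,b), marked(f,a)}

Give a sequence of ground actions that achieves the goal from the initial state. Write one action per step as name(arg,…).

1. step(b,e)  →  {inpos(b), inpos(e), marked(a,a), marked(a,b), marked(b,b), marked(e,e), marked(f,a), near(b), on(b,f), on(f,a), on(f,b)}
2. step(b,a)  →  {inpos(a), inpos(b), inpos(e), marked(a,a), marked(a,b), marked(b,b), marked(e,e), marked(f,a), near(b), on(b,f), on(f,a), on(f,b)}

step(b,e); step(b,a)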